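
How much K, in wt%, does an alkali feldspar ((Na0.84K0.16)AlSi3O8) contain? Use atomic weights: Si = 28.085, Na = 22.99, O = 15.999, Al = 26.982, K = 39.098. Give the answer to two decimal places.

Formula mass = 0.84*22.99 + 0.16*39.098 + 1*26.982 + 3*28.085 + 8*15.999 = 264.796 g/mol, of which 6.256 g is K.
So K makes up 6.256/264.796 = 0.0236 of the mass, i.e. 2.36%.

2.36 wt%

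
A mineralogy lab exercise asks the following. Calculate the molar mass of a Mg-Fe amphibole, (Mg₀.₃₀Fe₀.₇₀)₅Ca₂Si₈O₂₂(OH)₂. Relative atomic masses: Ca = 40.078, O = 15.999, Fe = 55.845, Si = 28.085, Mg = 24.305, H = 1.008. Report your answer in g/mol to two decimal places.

922.74 g/mol

The formula mass is the sum 1.50*24.305 + 3.50*55.845 + 2*40.078 + 8*28.085 + 24*15.999 + 2*1.008.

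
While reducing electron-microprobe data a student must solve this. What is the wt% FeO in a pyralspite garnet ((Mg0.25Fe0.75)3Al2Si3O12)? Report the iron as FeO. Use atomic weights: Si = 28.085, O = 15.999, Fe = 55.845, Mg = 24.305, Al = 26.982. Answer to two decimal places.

34.10 wt%

M((Mg0.25Fe0.75)3Al2Si3O12) = 474.087 g/mol; M(FeO) = 71.844 g/mol.
Moles FeO per formula unit = 2.25 Fe ÷ 1 = 2.2500.
FeO fraction = (2.2500 × 71.844) / 474.087 = 161.649/474.087 = 0.3410.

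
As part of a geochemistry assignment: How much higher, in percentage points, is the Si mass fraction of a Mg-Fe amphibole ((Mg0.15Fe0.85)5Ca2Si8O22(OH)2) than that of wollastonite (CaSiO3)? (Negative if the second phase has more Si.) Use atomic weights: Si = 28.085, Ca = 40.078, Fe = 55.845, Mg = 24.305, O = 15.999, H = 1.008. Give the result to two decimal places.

-0.44 percentage points

M((Mg0.15Fe0.85)5Ca2Si8O22(OH)2) = 946.398 g/mol, so wt% Si = 224.680/946.398 × 100 = 23.74%.
M(CaSiO3) = 116.160 g/mol, so wt% Si = 28.085/116.160 × 100 = 24.18%.
23.74 − 24.18 = -0.44 pp.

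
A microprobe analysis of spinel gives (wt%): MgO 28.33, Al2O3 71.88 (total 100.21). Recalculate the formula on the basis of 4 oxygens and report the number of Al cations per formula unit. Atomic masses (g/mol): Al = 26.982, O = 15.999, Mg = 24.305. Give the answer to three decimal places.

MgO (M=40.304): mol = 0.70291; Mg = 0.70291, O = 0.70291.
Al2O3 (M=101.961): mol = 0.70498; Al = 1.40996, O = 2.11494.
ΣO = 2.81785; factor = 4/ΣO = 1.41952.
Al apfu = 1.40996 × 1.41952 = 2.001.

2.001 Al apfu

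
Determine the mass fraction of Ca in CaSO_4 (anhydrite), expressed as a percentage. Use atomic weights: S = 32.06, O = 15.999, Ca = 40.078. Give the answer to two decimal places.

29.44 weight percent

M(CaSO_4) = 136.134 g/mol.
Ca contributes 1 × 40.078 = 40.078 g per mole.
40.078/136.134 = 0.2944 → 29.44%.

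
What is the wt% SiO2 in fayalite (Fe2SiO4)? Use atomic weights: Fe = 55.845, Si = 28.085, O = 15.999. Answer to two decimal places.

Molar mass of Fe2SiO4 = 2*55.845 + 1*28.085 + 4*15.999 = 203.771 g/mol.
Each formula unit contains 1 Si, equivalent to 1/1 = 1.0000 mol SiO2.
M(SiO2) = 1×28.085 + 2×15.999 = 60.083 g/mol.
Mass of SiO2 per formula unit = 1.0000 × 60.083 = 60.083 g.
SiO2 wt% = 60.083 / 203.771 × 100 = 29.49%.

29.49 wt%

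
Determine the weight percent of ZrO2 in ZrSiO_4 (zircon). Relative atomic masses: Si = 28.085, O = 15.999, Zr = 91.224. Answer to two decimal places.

67.22 wt%

Formula mass = 183.305 g/mol.
1 Zr → 1.0000 mol ZrO2 per formula unit; M(ZrO2) = 123.222, so ZrO2 mass = 123.222 g.
123.222/183.305 × 100 = 67.22 wt%.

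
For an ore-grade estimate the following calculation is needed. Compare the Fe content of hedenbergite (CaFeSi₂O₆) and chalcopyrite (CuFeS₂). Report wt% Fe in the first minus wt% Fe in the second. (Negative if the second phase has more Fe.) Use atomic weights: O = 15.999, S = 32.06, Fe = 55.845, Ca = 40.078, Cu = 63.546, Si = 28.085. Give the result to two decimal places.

Fe in CaFeSi₂O₆: molar mass 248.087 g/mol; 1×55.845 = 55.845 g → 22.51 wt%.
Fe in CuFeS₂: molar mass 183.511 g/mol; 1×55.845 = 55.845 g → 30.43 wt%.
Difference = 22.51 − 30.43 = -7.92 percentage points.

-7.92 percentage points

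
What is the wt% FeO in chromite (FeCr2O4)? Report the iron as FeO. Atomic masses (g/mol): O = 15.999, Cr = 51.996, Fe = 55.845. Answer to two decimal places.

M(FeCr2O4) = 223.833 g/mol; M(FeO) = 71.844 g/mol.
Moles FeO per formula unit = 1 Fe ÷ 1 = 1.0000.
FeO fraction = (1.0000 × 71.844) / 223.833 = 71.844/223.833 = 0.3210.

32.10 wt%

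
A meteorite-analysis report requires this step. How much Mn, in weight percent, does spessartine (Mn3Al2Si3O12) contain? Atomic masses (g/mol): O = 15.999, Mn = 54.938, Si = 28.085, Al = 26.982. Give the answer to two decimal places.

33.29 weight percent

M(Mn3Al2Si3O12) = 495.021 g/mol.
Mn contributes 3 × 54.938 = 164.814 g per mole.
164.814/495.021 = 0.3329 → 33.29%.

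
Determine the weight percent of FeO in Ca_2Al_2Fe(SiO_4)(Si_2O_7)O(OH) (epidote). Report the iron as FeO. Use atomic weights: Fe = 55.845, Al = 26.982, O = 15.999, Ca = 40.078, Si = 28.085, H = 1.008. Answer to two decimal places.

M(Ca_2Al_2Fe(SiO_4)(Si_2O_7)O(OH)) = 483.215 g/mol; M(FeO) = 71.844 g/mol.
Moles FeO per formula unit = 1 Fe ÷ 1 = 1.0000.
FeO fraction = (1.0000 × 71.844) / 483.215 = 71.844/483.215 = 0.1487.

14.87 wt%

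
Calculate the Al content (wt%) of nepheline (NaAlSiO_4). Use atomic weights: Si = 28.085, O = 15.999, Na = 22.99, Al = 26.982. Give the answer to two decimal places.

Formula mass = 1·22.99 + 1·26.982 + 1·28.085 + 4·15.999 = 142.053 g/mol, of which 26.982 g is Al.
So Al makes up 26.982/142.053 = 0.1899 of the mass, i.e. 18.99%.

18.99 wt%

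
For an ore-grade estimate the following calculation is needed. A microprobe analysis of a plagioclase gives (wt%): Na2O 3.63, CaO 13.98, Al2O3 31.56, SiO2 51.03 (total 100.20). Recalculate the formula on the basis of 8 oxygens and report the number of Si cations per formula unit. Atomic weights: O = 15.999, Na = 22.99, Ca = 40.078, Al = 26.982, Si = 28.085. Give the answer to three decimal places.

2.315 Si apfu

Na2O (M=61.979): mol = 0.05857; Na = 0.11714, O = 0.05857.
CaO (M=56.077): mol = 0.24930; Ca = 0.24930, O = 0.24930.
Al2O3 (M=101.961): mol = 0.30953; Al = 0.61906, O = 0.92859.
SiO2 (M=60.083): mol = 0.84933; Si = 0.84933, O = 1.69866.
ΣO = 2.93512; factor = 8/ΣO = 2.72561.
Si apfu = 0.84933 × 2.72561 = 2.315.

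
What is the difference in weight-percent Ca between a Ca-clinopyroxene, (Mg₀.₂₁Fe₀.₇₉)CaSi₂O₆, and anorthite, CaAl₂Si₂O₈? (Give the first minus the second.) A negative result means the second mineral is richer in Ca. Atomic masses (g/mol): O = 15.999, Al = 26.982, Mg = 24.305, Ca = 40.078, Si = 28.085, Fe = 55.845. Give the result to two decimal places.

2.19 percentage points

First mineral: 40.078 g Ca in 241.464 g formula = 16.60 wt% Ca.
Second mineral: 40.078 g Ca in 278.204 g formula = 14.41 wt% Ca.
16.60% − 14.41% gives a difference of 2.19 percentage points.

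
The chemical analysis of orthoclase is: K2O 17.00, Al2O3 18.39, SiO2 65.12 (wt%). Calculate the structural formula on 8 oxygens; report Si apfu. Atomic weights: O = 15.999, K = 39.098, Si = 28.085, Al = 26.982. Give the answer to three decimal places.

K2O: 17.00/94.195 = 0.18048 mol → 0.36096 mol K, 0.18048 mol O.
Al2O3: 18.39/101.961 = 0.18036 mol → 0.36072 mol Al, 0.54108 mol O.
SiO2: 65.12/60.083 = 1.08383 mol → 1.08383 mol Si, 2.16766 mol O.
Total oxygen = 2.88922 mol. Normalization factor = 8/2.88922 = 2.76891.
Si per 8 O = 1.08383 × 2.76891 = 3.001.

3.001 Si apfu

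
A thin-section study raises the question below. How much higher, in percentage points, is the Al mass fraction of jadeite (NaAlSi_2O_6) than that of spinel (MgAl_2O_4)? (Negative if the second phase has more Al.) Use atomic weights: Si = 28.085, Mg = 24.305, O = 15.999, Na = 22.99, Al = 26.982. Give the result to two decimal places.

-24.58 percentage points

First mineral: 26.982 g Al in 202.136 g formula = 13.35 wt% Al.
Second mineral: 53.964 g Al in 142.265 g formula = 37.93 wt% Al.
13.35% − 37.93% gives a difference of -24.58 percentage points.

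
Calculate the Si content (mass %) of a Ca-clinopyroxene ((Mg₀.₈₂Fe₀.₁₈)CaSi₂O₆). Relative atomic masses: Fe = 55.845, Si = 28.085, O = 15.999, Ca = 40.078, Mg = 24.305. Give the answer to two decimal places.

25.28 mass %

Molar mass of (Mg₀.₈₂Fe₀.₁₈)CaSi₂O₆: 0.82*24.305 + 0.18*55.845 + 1*40.078 + 2*28.085 + 6*15.999 = 222.224 g/mol.
Mass of Si per formula unit: 2 × 28.085 = 56.170 g.
Weight fraction Si = 56.170 / 222.224 = 0.2528.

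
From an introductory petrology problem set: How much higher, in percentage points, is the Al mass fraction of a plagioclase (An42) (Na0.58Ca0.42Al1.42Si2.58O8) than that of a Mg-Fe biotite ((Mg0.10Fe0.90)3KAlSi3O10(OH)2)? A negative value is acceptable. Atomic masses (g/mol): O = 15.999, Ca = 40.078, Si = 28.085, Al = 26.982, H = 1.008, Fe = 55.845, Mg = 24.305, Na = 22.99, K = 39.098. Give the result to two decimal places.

Al in Na0.58Ca0.42Al1.42Si2.58O8: molar mass 268.933 g/mol; 1.42×26.982 = 38.314 g → 14.25 wt%.
Al in (Mg0.10Fe0.90)3KAlSi3O10(OH)2: molar mass 502.412 g/mol; 1×26.982 = 26.982 g → 5.37 wt%.
Difference = 14.25 − 5.37 = 8.88 percentage points.

8.88 percentage points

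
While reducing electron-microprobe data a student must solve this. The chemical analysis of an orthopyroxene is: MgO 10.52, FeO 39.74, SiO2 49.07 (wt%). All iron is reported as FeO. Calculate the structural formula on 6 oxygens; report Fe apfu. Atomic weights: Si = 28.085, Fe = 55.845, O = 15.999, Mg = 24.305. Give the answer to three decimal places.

MgO: 10.52/40.304 = 0.26102 mol → 0.26102 mol Mg, 0.26102 mol O.
FeO: 39.74/71.844 = 0.55314 mol → 0.55314 mol Fe, 0.55314 mol O.
SiO2: 49.07/60.083 = 0.81670 mol → 0.81670 mol Si, 1.63340 mol O.
Total oxygen = 2.44756 mol. Normalization factor = 6/2.44756 = 2.45142.
Fe per 6 O = 0.55314 × 2.45142 = 1.356.

1.356 Fe apfu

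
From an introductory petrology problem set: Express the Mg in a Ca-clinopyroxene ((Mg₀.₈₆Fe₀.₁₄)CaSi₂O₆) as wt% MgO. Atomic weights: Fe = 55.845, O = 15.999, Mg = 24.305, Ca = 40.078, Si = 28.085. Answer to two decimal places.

M((Mg₀.₈₆Fe₀.₁₄)CaSi₂O₆) = 220.963 g/mol; M(MgO) = 40.304 g/mol.
Moles MgO per formula unit = 0.86 Mg ÷ 1 = 0.8600.
MgO fraction = (0.8600 × 40.304) / 220.963 = 34.661/220.963 = 0.1569.

15.69 wt%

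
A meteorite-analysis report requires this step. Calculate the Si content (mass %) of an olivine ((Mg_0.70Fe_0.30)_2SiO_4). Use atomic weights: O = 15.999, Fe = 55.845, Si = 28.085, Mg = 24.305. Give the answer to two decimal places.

17.60 mass %

Molar mass of (Mg_0.70Fe_0.30)_2SiO_4: 1.40×24.305 + 0.60×55.845 + 1×28.085 + 4×15.999 = 159.615 g/mol.
Mass of Si per formula unit: 1 × 28.085 = 28.085 g.
Weight fraction Si = 28.085 / 159.615 = 0.1760.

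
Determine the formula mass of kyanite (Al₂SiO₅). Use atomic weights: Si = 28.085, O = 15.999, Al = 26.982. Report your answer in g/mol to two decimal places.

Al: 2 × 26.982 = 53.9640
Si: 1 × 28.085 = 28.0850
O: 5 × 15.999 = 79.9950
Summing the contributions gives the formula mass.

162.04 g/mol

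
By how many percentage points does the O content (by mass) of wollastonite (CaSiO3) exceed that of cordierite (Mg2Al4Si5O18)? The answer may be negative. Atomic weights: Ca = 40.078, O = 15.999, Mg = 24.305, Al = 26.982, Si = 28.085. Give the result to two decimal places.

First mineral: 47.997 g O in 116.160 g formula = 41.32 wt% O.
Second mineral: 287.982 g O in 584.945 g formula = 49.23 wt% O.
41.32% − 49.23% gives a difference of -7.91 percentage points.

-7.91 percentage points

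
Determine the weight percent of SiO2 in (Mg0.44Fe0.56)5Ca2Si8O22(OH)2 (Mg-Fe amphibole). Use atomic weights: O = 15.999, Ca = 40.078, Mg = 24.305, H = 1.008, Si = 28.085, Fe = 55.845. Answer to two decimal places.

53.37 wt%

Formula mass = 900.665 g/mol.
8 Si → 8.0000 mol SiO2 per formula unit; M(SiO2) = 60.083, so SiO2 mass = 480.664 g.
480.664/900.665 × 100 = 53.37 wt%.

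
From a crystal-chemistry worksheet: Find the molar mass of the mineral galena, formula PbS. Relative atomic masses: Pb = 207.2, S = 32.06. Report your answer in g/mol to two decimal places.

The formula mass is the sum 1×207.2 + 1×32.06.

239.26 g/mol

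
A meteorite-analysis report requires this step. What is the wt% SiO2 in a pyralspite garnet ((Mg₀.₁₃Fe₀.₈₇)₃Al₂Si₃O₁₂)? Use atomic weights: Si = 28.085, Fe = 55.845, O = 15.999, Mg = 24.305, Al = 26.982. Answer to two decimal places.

Molar mass of (Mg₀.₁₃Fe₀.₈₇)₃Al₂Si₃O₁₂ = 0.39×24.305 + 2.61×55.845 + 2×26.982 + 3×28.085 + 12×15.999 = 485.441 g/mol.
Each formula unit contains 3 Si, equivalent to 3/1 = 3.0000 mol SiO2.
M(SiO2) = 1×28.085 + 2×15.999 = 60.083 g/mol.
Mass of SiO2 per formula unit = 3.0000 × 60.083 = 180.249 g.
SiO2 wt% = 180.249 / 485.441 × 100 = 37.13%.

37.13 wt%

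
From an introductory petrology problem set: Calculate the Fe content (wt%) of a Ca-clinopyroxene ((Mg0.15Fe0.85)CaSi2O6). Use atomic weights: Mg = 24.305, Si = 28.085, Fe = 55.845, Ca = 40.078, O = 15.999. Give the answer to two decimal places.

19.51 wt%

Molar mass of (Mg0.15Fe0.85)CaSi2O6: 0.15×24.305 + 0.85×55.845 + 1×40.078 + 2×28.085 + 6×15.999 = 243.356 g/mol.
Mass of Fe per formula unit: 0.85 × 55.845 = 47.468 g.
Weight fraction Fe = 47.468 / 243.356 = 0.1951.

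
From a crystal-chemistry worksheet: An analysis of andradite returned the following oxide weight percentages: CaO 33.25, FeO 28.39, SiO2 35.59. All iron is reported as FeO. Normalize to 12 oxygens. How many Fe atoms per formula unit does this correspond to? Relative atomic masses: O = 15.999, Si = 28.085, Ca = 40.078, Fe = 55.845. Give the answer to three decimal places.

2.182 Fe apfu

CaO: 33.25/56.077 = 0.59293 mol → 0.59293 mol Ca, 0.59293 mol O.
FeO: 28.39/71.844 = 0.39516 mol → 0.39516 mol Fe, 0.39516 mol O.
SiO2: 35.59/60.083 = 0.59235 mol → 0.59235 mol Si, 1.18470 mol O.
Total oxygen = 2.17279 mol. Normalization factor = 12/2.17279 = 5.52285.
Fe per 12 O = 0.39516 × 5.52285 = 2.182.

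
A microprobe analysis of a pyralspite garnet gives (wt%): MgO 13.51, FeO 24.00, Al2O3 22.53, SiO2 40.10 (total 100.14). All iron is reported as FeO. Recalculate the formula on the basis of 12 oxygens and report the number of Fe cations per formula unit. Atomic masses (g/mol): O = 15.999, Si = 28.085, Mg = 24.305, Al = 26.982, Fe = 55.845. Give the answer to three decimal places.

MgO: 13.51/40.304 = 0.33520 mol → 0.33520 mol Mg, 0.33520 mol O.
FeO: 24.00/71.844 = 0.33406 mol → 0.33406 mol Fe, 0.33406 mol O.
Al2O3: 22.53/101.961 = 0.22097 mol → 0.44194 mol Al, 0.66291 mol O.
SiO2: 40.10/60.083 = 0.66741 mol → 0.66741 mol Si, 1.33482 mol O.
Total oxygen = 2.66699 mol. Normalization factor = 12/2.66699 = 4.49945.
Fe per 12 O = 0.33406 × 4.49945 = 1.503.

1.503 Fe apfu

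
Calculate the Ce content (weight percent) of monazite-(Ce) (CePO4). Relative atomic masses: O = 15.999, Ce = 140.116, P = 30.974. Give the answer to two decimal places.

Molar mass of CePO4: 1·140.116 + 1·30.974 + 4·15.999 = 235.086 g/mol.
Mass of Ce per formula unit: 1 × 140.116 = 140.116 g.
Weight fraction Ce = 140.116 / 235.086 = 0.5960.

59.60 weight percent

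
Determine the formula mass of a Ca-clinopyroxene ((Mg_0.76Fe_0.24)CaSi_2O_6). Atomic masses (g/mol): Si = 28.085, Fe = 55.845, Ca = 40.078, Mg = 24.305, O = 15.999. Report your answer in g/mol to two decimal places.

M = 0.76(24.305) + 0.24(55.845) + 1(40.078) + 2(28.085) + 6(15.999)

224.12 g/mol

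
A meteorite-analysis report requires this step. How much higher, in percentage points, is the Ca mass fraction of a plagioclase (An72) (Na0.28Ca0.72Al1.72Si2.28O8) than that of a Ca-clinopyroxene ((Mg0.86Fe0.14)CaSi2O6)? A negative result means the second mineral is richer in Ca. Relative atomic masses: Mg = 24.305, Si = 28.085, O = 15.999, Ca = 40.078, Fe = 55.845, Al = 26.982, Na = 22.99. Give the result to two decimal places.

M(Na0.28Ca0.72Al1.72Si2.28O8) = 273.728 g/mol, so wt% Ca = 28.856/273.728 × 100 = 10.54%.
M((Mg0.86Fe0.14)CaSi2O6) = 220.963 g/mol, so wt% Ca = 40.078/220.963 × 100 = 18.14%.
10.54 − 18.14 = -7.60 pp.

-7.60 percentage points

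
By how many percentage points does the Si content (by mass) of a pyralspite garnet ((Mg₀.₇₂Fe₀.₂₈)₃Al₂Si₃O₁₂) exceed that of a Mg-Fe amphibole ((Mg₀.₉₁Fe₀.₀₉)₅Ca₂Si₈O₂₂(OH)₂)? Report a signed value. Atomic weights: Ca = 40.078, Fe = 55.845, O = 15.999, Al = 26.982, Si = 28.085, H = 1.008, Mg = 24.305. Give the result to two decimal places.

-7.57 percentage points

Si in (Mg₀.₇₂Fe₀.₂₈)₃Al₂Si₃O₁₂: molar mass 429.616 g/mol; 3×28.085 = 84.255 g → 19.61 wt%.
Si in (Mg₀.₉₁Fe₀.₀₉)₅Ca₂Si₈O₂₂(OH)₂: molar mass 826.546 g/mol; 8×28.085 = 224.680 g → 27.18 wt%.
Difference = 19.61 − 27.18 = -7.57 percentage points.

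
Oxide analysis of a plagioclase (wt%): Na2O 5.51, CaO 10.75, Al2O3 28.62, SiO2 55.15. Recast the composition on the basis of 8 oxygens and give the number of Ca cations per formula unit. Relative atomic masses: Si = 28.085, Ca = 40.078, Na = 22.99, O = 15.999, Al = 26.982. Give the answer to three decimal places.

0.518 Ca apfu

Na2O: 5.51/61.979 = 0.08890 mol → 0.17780 mol Na, 0.08890 mol O.
CaO: 10.75/56.077 = 0.19170 mol → 0.19170 mol Ca, 0.19170 mol O.
Al2O3: 28.62/101.961 = 0.28070 mol → 0.56140 mol Al, 0.84210 mol O.
SiO2: 55.15/60.083 = 0.91790 mol → 0.91790 mol Si, 1.83580 mol O.
Total oxygen = 2.95850 mol. Normalization factor = 8/2.95850 = 2.70407.
Ca per 8 O = 0.19170 × 2.70407 = 0.518.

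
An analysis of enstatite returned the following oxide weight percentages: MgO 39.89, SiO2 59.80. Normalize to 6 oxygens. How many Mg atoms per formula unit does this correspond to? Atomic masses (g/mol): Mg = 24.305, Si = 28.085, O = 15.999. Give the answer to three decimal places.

MgO (M=40.304): mol = 0.98973; Mg = 0.98973, O = 0.98973.
SiO2 (M=60.083): mol = 0.99529; Si = 0.99529, O = 1.99058.
ΣO = 2.98031; factor = 6/ΣO = 2.01321.
Mg apfu = 0.98973 × 2.01321 = 1.993.

1.993 Mg apfu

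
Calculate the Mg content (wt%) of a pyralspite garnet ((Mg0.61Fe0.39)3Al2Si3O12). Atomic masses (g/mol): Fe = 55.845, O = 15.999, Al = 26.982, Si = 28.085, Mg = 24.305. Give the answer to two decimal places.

Molar mass of (Mg0.61Fe0.39)3Al2Si3O12: 1.83·24.305 + 1.17·55.845 + 2·26.982 + 3·28.085 + 12·15.999 = 440.024 g/mol.
Mass of Mg per formula unit: 1.83 × 24.305 = 44.478 g.
Weight fraction Mg = 44.478 / 440.024 = 0.1011.

10.11 wt%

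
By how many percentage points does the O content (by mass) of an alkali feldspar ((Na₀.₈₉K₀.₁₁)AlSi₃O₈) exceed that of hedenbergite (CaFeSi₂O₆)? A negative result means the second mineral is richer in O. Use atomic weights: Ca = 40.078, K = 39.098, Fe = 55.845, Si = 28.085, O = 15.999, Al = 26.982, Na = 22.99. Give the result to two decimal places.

9.79 percentage points

M((Na₀.₈₉K₀.₁₁)AlSi₃O₈) = 263.991 g/mol, so wt% O = 127.992/263.991 × 100 = 48.48%.
M(CaFeSi₂O₆) = 248.087 g/mol, so wt% O = 95.994/248.087 × 100 = 38.69%.
48.48 − 38.69 = 9.79 pp.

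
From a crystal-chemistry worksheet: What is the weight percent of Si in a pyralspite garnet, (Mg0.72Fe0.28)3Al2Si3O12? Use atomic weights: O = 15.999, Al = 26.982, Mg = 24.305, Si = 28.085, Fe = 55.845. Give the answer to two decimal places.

Formula mass = 2.16×24.305 + 0.84×55.845 + 2×26.982 + 3×28.085 + 12×15.999 = 429.616 g/mol, of which 84.255 g is Si.
So Si makes up 84.255/429.616 = 0.1961 of the mass, i.e. 19.61%.

19.61 mass %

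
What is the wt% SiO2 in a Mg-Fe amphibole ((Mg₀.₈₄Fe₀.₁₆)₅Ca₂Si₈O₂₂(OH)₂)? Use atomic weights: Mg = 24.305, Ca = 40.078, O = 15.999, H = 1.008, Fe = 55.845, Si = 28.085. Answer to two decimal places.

57.39 wt%

Formula mass = 837.585 g/mol.
8 Si → 8.0000 mol SiO2 per formula unit; M(SiO2) = 60.083, so SiO2 mass = 480.664 g.
480.664/837.585 × 100 = 57.39 wt%.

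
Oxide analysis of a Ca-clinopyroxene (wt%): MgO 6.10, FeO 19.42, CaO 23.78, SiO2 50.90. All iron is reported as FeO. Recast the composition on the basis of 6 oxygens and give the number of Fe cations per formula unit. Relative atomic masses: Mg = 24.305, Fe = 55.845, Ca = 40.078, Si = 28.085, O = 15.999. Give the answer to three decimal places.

0.639 Fe apfu

6.10 wt% MgO ÷ 40.304 g/mol = 0.15135 mol, giving 0.15135 Mg and 0.15135 O.
19.42 wt% FeO ÷ 71.844 g/mol = 0.27031 mol, giving 0.27031 Fe and 0.27031 O.
23.78 wt% CaO ÷ 56.077 g/mol = 0.42406 mol, giving 0.42406 Ca and 0.42406 O.
50.90 wt% SiO2 ÷ 60.083 g/mol = 0.84716 mol, giving 0.84716 Si and 1.69432 O.
Oxygen sums to 2.54004; scaling by 6/2.54004 = 2.36217 puts the formula on 6 O.
Fe: 0.27031 × 2.36217 = 0.639 atoms per formula unit.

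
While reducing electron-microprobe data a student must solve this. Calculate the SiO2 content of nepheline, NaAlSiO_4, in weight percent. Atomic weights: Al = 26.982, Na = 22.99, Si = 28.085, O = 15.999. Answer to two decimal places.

42.30 wt%

M(NaAlSiO_4) = 142.053 g/mol; M(SiO2) = 60.083 g/mol.
Moles SiO2 per formula unit = 1 Si ÷ 1 = 1.0000.
SiO2 fraction = (1.0000 × 60.083) / 142.053 = 60.083/142.053 = 0.4230.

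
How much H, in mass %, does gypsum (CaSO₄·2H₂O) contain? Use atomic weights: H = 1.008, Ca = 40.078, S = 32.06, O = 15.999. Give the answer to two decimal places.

2.34 mass %

M(CaSO₄·2H₂O) = 172.164 g/mol.
H contributes 4 × 1.008 = 4.032 g per mole.
4.032/172.164 = 0.0234 → 2.34%.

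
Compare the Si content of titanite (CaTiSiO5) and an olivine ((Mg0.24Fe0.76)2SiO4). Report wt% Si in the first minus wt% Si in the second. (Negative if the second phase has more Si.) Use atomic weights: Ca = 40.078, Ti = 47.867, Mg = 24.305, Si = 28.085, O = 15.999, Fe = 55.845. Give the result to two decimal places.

First mineral: 28.085 g Si in 196.025 g formula = 14.33 wt% Si.
Second mineral: 28.085 g Si in 188.632 g formula = 14.89 wt% Si.
14.33% − 14.89% gives a difference of -0.56 percentage points.

-0.56 percentage points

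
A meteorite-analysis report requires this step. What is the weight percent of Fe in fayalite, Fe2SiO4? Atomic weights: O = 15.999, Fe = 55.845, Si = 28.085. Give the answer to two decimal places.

Molar mass of Fe2SiO4: 2·55.845 + 1·28.085 + 4·15.999 = 203.771 g/mol.
Mass of Fe per formula unit: 2 × 55.845 = 111.690 g.
Weight fraction Fe = 111.690 / 203.771 = 0.5481.

54.81 mass %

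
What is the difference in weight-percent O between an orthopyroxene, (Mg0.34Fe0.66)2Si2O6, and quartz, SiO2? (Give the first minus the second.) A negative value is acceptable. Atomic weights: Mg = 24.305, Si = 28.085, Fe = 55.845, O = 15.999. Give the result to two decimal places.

First mineral: 95.994 g O in 242.407 g formula = 39.60 wt% O.
Second mineral: 31.998 g O in 60.083 g formula = 53.26 wt% O.
39.60% − 53.26% gives a difference of -13.66 percentage points.

-13.66 percentage points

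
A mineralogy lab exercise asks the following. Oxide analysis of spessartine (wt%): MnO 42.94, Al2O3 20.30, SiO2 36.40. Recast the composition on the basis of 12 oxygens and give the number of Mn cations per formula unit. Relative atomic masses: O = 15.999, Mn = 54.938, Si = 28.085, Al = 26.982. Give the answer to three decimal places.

3.009 Mn apfu

MnO (M=70.937): mol = 0.60533; Mn = 0.60533, O = 0.60533.
Al2O3 (M=101.961): mol = 0.19910; Al = 0.39820, O = 0.59730.
SiO2 (M=60.083): mol = 0.60583; Si = 0.60583, O = 1.21166.
ΣO = 2.41429; factor = 12/ΣO = 4.97041.
Mn apfu = 0.60533 × 4.97041 = 3.009.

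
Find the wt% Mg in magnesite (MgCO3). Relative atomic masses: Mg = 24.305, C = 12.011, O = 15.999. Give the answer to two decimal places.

28.83 weight percent

Formula mass = 1·24.305 + 1·12.011 + 3·15.999 = 84.313 g/mol, of which 24.305 g is Mg.
So Mg makes up 24.305/84.313 = 0.2883 of the mass, i.e. 28.83%.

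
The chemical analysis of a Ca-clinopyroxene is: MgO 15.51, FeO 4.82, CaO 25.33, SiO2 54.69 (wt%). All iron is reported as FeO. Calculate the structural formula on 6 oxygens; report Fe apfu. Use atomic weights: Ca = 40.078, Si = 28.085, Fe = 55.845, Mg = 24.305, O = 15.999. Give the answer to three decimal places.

MgO (M=40.304): mol = 0.38483; Mg = 0.38483, O = 0.38483.
FeO (M=71.844): mol = 0.06709; Fe = 0.06709, O = 0.06709.
CaO (M=56.077): mol = 0.45170; Ca = 0.45170, O = 0.45170.
SiO2 (M=60.083): mol = 0.91024; Si = 0.91024, O = 1.82048.
ΣO = 2.72410; factor = 6/ΣO = 2.20256.
Fe apfu = 0.06709 × 2.20256 = 0.148.

0.148 Fe apfu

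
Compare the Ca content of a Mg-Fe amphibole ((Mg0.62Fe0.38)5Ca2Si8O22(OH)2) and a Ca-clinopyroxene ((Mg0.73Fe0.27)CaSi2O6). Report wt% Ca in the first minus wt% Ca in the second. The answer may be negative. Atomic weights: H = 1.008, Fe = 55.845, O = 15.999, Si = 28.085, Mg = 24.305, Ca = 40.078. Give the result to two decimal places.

M((Mg0.62Fe0.38)5Ca2Si8O22(OH)2) = 872.279 g/mol, so wt% Ca = 80.156/872.279 × 100 = 9.19%.
M((Mg0.73Fe0.27)CaSi2O6) = 225.063 g/mol, so wt% Ca = 40.078/225.063 × 100 = 17.81%.
9.19 − 17.81 = -8.62 pp.

-8.62 percentage points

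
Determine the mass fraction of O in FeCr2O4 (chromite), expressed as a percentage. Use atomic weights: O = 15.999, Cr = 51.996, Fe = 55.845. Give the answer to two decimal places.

28.59 wt%

M(FeCr2O4) = 223.833 g/mol.
O contributes 4 × 15.999 = 63.996 g per mole.
63.996/223.833 = 0.2859 → 28.59%.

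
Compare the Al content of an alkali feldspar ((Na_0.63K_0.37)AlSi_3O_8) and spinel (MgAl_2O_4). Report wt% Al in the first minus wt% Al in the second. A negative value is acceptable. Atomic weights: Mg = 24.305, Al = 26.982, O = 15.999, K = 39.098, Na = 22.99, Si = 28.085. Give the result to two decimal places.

First mineral: 26.982 g Al in 268.179 g formula = 10.06 wt% Al.
Second mineral: 53.964 g Al in 142.265 g formula = 37.93 wt% Al.
10.06% − 37.93% gives a difference of -27.87 percentage points.

-27.87 percentage points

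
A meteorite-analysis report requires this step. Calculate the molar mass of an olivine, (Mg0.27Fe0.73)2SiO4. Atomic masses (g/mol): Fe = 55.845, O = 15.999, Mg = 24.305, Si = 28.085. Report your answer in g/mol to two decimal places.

186.74 g/mol

The formula mass is the sum 0.54×24.305 + 1.46×55.845 + 1×28.085 + 4×15.999.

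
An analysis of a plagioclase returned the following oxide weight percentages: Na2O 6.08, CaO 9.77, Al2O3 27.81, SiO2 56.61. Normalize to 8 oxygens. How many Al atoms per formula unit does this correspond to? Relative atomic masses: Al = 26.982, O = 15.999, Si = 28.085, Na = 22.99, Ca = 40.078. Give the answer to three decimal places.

1.467 Al apfu

6.08 wt% Na2O ÷ 61.979 g/mol = 0.09810 mol, giving 0.19620 Na and 0.09810 O.
9.77 wt% CaO ÷ 56.077 g/mol = 0.17422 mol, giving 0.17422 Ca and 0.17422 O.
27.81 wt% Al2O3 ÷ 101.961 g/mol = 0.27275 mol, giving 0.54550 Al and 0.81825 O.
56.61 wt% SiO2 ÷ 60.083 g/mol = 0.94220 mol, giving 0.94220 Si and 1.88440 O.
Oxygen sums to 2.97497; scaling by 8/2.97497 = 2.68910 puts the formula on 8 O.
Al: 0.54550 × 2.68910 = 1.467 atoms per formula unit.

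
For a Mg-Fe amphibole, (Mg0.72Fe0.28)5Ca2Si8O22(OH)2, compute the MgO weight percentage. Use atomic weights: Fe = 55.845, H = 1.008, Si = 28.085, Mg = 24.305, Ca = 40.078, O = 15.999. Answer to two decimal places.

16.94 wt%

Molar mass of (Mg0.72Fe0.28)5Ca2Si8O22(OH)2 = 3.60·24.305 + 1.40·55.845 + 2·40.078 + 8·28.085 + 24·15.999 + 2·1.008 = 856.509 g/mol.
Each formula unit contains 3.60 Mg, equivalent to 3.60/1 = 3.6000 mol MgO.
M(MgO) = 1×24.305 + 1×15.999 = 40.304 g/mol.
Mass of MgO per formula unit = 3.6000 × 40.304 = 145.094 g.
MgO wt% = 145.094 / 856.509 × 100 = 16.94%.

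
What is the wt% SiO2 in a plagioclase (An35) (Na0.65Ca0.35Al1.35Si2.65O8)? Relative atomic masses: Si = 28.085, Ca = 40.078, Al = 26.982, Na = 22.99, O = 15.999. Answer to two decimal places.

59.45 wt%

Formula mass = 267.814 g/mol.
2.65 Si → 2.6500 mol SiO2 per formula unit; M(SiO2) = 60.083, so SiO2 mass = 159.220 g.
159.220/267.814 × 100 = 59.45 wt%.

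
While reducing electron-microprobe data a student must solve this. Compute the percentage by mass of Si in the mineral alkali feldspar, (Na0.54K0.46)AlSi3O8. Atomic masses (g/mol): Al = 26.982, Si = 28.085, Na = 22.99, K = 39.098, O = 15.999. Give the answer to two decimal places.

Molar mass of (Na0.54K0.46)AlSi3O8: 0.54·22.99 + 0.46·39.098 + 1·26.982 + 3·28.085 + 8·15.999 = 269.629 g/mol.
Mass of Si per formula unit: 3 × 28.085 = 84.255 g.
Weight fraction Si = 84.255 / 269.629 = 0.3125.

31.25 mass %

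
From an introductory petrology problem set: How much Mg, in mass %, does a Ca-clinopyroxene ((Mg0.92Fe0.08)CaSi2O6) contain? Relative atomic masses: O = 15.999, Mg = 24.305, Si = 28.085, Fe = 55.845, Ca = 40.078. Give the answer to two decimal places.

Formula mass = 0.92×24.305 + 0.08×55.845 + 1×40.078 + 2×28.085 + 6×15.999 = 219.070 g/mol, of which 22.361 g is Mg.
So Mg makes up 22.361/219.070 = 0.1021 of the mass, i.e. 10.21%.

10.21 mass %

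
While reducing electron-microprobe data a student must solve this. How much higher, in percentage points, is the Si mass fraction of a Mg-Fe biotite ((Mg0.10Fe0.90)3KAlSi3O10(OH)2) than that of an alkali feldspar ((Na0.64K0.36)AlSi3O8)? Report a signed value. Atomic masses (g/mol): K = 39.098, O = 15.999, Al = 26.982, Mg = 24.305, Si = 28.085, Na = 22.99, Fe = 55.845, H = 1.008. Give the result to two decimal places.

M((Mg0.10Fe0.90)3KAlSi3O10(OH)2) = 502.412 g/mol, so wt% Si = 84.255/502.412 × 100 = 16.77%.
M((Na0.64K0.36)AlSi3O8) = 268.018 g/mol, so wt% Si = 84.255/268.018 × 100 = 31.44%.
16.77 − 31.44 = -14.67 pp.

-14.67 percentage points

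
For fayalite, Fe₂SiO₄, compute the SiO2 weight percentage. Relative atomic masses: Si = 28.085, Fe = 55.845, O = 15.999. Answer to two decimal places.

Formula mass = 203.771 g/mol.
1 Si → 1.0000 mol SiO2 per formula unit; M(SiO2) = 60.083, so SiO2 mass = 60.083 g.
60.083/203.771 × 100 = 29.49 wt%.

29.49 wt%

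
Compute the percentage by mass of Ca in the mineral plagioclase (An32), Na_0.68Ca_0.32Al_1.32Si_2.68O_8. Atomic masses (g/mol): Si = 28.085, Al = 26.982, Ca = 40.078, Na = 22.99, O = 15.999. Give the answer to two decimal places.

Formula mass = 0.68·22.99 + 0.32·40.078 + 1.32·26.982 + 2.68·28.085 + 8·15.999 = 267.334 g/mol, of which 12.825 g is Ca.
So Ca makes up 12.825/267.334 = 0.0480 of the mass, i.e. 4.80%.

4.80 mass %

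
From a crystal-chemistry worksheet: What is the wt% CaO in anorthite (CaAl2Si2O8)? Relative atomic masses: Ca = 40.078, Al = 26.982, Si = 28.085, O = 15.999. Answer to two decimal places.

20.16 wt%

M(CaAl2Si2O8) = 278.204 g/mol; M(CaO) = 56.077 g/mol.
Moles CaO per formula unit = 1 Ca ÷ 1 = 1.0000.
CaO fraction = (1.0000 × 56.077) / 278.204 = 56.077/278.204 = 0.2016.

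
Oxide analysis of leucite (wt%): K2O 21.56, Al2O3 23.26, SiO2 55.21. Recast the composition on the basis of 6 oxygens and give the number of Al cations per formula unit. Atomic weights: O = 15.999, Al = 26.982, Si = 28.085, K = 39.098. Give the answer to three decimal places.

21.56 wt% K2O ÷ 94.195 g/mol = 0.22889 mol, giving 0.45778 K and 0.22889 O.
23.26 wt% Al2O3 ÷ 101.961 g/mol = 0.22813 mol, giving 0.45626 Al and 0.68439 O.
55.21 wt% SiO2 ÷ 60.083 g/mol = 0.91890 mol, giving 0.91890 Si and 1.83780 O.
Oxygen sums to 2.75108; scaling by 6/2.75108 = 2.18096 puts the formula on 6 O.
Al: 0.45626 × 2.18096 = 0.995 atoms per formula unit.

0.995 Al apfu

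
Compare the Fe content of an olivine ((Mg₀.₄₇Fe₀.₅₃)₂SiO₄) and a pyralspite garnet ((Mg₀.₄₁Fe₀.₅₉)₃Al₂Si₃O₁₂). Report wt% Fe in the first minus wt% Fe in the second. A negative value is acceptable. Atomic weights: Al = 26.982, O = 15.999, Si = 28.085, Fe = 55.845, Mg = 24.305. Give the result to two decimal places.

M((Mg₀.₄₇Fe₀.₅₃)₂SiO₄) = 174.123 g/mol, so wt% Fe = 59.196/174.123 × 100 = 34.00%.
M((Mg₀.₄₁Fe₀.₅₉)₃Al₂Si₃O₁₂) = 458.948 g/mol, so wt% Fe = 98.846/458.948 × 100 = 21.54%.
34.00 − 21.54 = 12.46 pp.

12.46 percentage points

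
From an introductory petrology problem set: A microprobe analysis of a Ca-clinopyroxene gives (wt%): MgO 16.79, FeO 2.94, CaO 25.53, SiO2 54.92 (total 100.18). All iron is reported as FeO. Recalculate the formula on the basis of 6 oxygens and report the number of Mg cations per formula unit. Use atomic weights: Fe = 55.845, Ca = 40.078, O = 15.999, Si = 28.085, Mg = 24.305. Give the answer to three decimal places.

0.912 Mg apfu

MgO (M=40.304): mol = 0.41658; Mg = 0.41658, O = 0.41658.
FeO (M=71.844): mol = 0.04092; Fe = 0.04092, O = 0.04092.
CaO (M=56.077): mol = 0.45527; Ca = 0.45527, O = 0.45527.
SiO2 (M=60.083): mol = 0.91407; Si = 0.91407, O = 1.82814.
ΣO = 2.74091; factor = 6/ΣO = 2.18905.
Mg apfu = 0.41658 × 2.18905 = 0.912.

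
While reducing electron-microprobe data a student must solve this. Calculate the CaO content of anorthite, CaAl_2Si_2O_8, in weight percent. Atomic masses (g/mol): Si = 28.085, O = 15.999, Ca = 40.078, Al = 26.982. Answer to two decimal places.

M(CaAl_2Si_2O_8) = 278.204 g/mol; M(CaO) = 56.077 g/mol.
Moles CaO per formula unit = 1 Ca ÷ 1 = 1.0000.
CaO fraction = (1.0000 × 56.077) / 278.204 = 56.077/278.204 = 0.2016.

20.16 wt%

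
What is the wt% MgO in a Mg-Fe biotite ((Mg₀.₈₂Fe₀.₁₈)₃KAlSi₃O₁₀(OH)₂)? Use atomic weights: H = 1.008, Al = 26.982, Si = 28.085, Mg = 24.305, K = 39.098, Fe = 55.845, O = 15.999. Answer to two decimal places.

22.83 wt%

M((Mg₀.₈₂Fe₀.₁₈)₃KAlSi₃O₁₀(OH)₂) = 434.286 g/mol; M(MgO) = 40.304 g/mol.
Moles MgO per formula unit = 2.46 Mg ÷ 1 = 2.4600.
MgO fraction = (2.4600 × 40.304) / 434.286 = 99.148/434.286 = 0.2283.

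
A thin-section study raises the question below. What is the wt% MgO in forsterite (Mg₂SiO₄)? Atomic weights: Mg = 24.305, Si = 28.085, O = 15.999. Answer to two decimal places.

57.29 wt%

M(Mg₂SiO₄) = 140.691 g/mol; M(MgO) = 40.304 g/mol.
Moles MgO per formula unit = 2 Mg ÷ 1 = 2.0000.
MgO fraction = (2.0000 × 40.304) / 140.691 = 80.608/140.691 = 0.5729.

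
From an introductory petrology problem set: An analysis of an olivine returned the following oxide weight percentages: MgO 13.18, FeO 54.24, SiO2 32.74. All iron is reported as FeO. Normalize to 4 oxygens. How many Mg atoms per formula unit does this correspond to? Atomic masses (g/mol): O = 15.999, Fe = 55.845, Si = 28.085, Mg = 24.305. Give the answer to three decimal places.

0.602 Mg apfu

MgO (M=40.304): mol = 0.32701; Mg = 0.32701, O = 0.32701.
FeO (M=71.844): mol = 0.75497; Fe = 0.75497, O = 0.75497.
SiO2 (M=60.083): mol = 0.54491; Si = 0.54491, O = 1.08982.
ΣO = 2.17180; factor = 4/ΣO = 1.84179.
Mg apfu = 0.32701 × 1.84179 = 0.602.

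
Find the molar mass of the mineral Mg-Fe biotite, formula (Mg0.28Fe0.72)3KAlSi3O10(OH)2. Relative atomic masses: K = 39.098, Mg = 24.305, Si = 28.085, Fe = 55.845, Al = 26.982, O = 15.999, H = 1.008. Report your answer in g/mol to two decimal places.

485.38 g/mol

The formula mass is the sum 0.84(24.305) + 2.16(55.845) + 1(39.098) + 1(26.982) + 3(28.085) + 12(15.999) + 2(1.008).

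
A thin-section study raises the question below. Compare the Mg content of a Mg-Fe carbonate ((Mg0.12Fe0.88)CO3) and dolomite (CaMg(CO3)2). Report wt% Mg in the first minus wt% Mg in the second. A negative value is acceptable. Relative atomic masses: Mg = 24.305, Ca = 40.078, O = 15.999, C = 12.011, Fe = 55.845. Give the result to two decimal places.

-10.58 percentage points

M((Mg0.12Fe0.88)CO3) = 112.068 g/mol, so wt% Mg = 2.917/112.068 × 100 = 2.60%.
M(CaMg(CO3)2) = 184.399 g/mol, so wt% Mg = 24.305/184.399 × 100 = 13.18%.
2.60 − 13.18 = -10.58 pp.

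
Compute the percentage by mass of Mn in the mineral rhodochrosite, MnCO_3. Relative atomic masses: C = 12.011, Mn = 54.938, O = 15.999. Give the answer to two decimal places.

47.79 wt%

Molar mass of MnCO_3: 1×54.938 + 1×12.011 + 3×15.999 = 114.946 g/mol.
Mass of Mn per formula unit: 1 × 54.938 = 54.938 g.
Weight fraction Mn = 54.938 / 114.946 = 0.4779.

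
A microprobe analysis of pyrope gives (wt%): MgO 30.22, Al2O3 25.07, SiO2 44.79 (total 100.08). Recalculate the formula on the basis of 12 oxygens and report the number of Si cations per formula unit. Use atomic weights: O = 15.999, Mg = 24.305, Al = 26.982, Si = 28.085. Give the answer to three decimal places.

3.004 Si apfu

MgO (M=40.304): mol = 0.74980; Mg = 0.74980, O = 0.74980.
Al2O3 (M=101.961): mol = 0.24588; Al = 0.49176, O = 0.73764.
SiO2 (M=60.083): mol = 0.74547; Si = 0.74547, O = 1.49094.
ΣO = 2.97838; factor = 12/ΣO = 4.02904.
Si apfu = 0.74547 × 4.02904 = 3.004.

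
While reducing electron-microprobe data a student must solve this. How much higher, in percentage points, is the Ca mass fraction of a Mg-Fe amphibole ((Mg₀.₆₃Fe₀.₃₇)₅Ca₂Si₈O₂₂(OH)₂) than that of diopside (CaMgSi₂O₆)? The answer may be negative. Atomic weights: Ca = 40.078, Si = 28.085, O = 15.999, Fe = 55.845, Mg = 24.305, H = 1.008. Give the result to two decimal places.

M((Mg₀.₆₃Fe₀.₃₇)₅Ca₂Si₈O₂₂(OH)₂) = 870.702 g/mol, so wt% Ca = 80.156/870.702 × 100 = 9.21%.
M(CaMgSi₂O₆) = 216.547 g/mol, so wt% Ca = 40.078/216.547 × 100 = 18.51%.
9.21 − 18.51 = -9.30 pp.

-9.30 percentage points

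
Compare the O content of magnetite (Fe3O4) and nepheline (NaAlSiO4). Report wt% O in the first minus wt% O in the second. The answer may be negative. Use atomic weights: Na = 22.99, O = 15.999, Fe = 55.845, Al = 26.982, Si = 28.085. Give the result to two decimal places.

O in Fe3O4: molar mass 231.531 g/mol; 4×15.999 = 63.996 g → 27.64 wt%.
O in NaAlSiO4: molar mass 142.053 g/mol; 4×15.999 = 63.996 g → 45.05 wt%.
Difference = 27.64 − 45.05 = -17.41 percentage points.

-17.41 percentage points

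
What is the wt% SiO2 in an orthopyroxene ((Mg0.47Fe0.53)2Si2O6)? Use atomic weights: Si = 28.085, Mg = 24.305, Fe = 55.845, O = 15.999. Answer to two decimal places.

M((Mg0.47Fe0.53)2Si2O6) = 234.206 g/mol; M(SiO2) = 60.083 g/mol.
Moles SiO2 per formula unit = 2 Si ÷ 1 = 2.0000.
SiO2 fraction = (2.0000 × 60.083) / 234.206 = 120.166/234.206 = 0.5131.

51.31 wt%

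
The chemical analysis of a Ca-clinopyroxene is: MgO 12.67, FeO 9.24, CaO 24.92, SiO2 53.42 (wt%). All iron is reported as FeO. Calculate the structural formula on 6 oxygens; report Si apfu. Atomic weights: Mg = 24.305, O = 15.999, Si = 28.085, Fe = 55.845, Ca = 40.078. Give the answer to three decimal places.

2.001 Si apfu

MgO: 12.67/40.304 = 0.31436 mol → 0.31436 mol Mg, 0.31436 mol O.
FeO: 9.24/71.844 = 0.12861 mol → 0.12861 mol Fe, 0.12861 mol O.
CaO: 24.92/56.077 = 0.44439 mol → 0.44439 mol Ca, 0.44439 mol O.
SiO2: 53.42/60.083 = 0.88910 mol → 0.88910 mol Si, 1.77820 mol O.
Total oxygen = 2.66556 mol. Normalization factor = 6/2.66556 = 2.25093.
Si per 6 O = 0.88910 × 2.25093 = 2.001.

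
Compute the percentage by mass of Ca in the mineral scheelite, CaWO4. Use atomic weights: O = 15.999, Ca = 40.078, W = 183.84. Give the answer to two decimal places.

M(CaWO4) = 287.914 g/mol.
Ca contributes 1 × 40.078 = 40.078 g per mole.
40.078/287.914 = 0.1392 → 13.92%.

13.92 wt%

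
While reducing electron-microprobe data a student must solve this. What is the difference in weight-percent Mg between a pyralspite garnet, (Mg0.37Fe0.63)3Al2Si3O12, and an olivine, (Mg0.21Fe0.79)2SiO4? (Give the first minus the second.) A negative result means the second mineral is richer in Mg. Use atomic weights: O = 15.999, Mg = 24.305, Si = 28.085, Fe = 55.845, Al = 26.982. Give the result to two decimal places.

0.47 percentage points

First mineral: 26.979 g Mg in 462.733 g formula = 5.83 wt% Mg.
Second mineral: 10.208 g Mg in 190.524 g formula = 5.36 wt% Mg.
5.83% − 5.36% gives a difference of 0.47 percentage points.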